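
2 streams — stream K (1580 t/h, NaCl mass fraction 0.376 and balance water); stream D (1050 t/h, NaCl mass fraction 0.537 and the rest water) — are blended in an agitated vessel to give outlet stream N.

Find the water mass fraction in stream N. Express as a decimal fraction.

Total flow out = 1580 + 1050 = 2630 t/h.
water in = 1580×0.624 + 1050×0.463 = 1472.1 t/h.
water mass fraction in N = 1472.1/2630 = 0.560.

0.560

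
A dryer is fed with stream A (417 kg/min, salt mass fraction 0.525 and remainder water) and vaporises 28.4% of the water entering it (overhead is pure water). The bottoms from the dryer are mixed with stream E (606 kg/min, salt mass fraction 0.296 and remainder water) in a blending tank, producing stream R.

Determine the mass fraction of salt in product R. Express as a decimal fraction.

0.412

Vapour removed = 0.284×0.475×417 = 56.253 kg/min; concentrate = 360.75 kg/min.
salt reaching the mixer = 218.93 (from concentrate) + 606×0.296 = 398.3 kg/min.
Product flow = 360.75 + 606 = 966.75 kg/min; salt fraction = 0.412.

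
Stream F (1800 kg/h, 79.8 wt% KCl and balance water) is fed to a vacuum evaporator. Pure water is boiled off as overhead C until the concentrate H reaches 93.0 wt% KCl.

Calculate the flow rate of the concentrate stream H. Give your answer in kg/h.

KCl is conserved: 1800×0.798 = 1436.4 kg/h all reports to the concentrate.
Concentrate = 1436.4/(target fraction) = 1544.5 kg/h.

1545 kg/h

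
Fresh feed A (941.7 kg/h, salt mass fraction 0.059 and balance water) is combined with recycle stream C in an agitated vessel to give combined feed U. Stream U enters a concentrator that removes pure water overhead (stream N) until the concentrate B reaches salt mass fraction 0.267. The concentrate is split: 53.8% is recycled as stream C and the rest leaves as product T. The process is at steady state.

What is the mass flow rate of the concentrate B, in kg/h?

Overall salt balance (none leaves overhead): salt in fresh feed = salt in product, i.e. 941.7×0.059 = (1−0.538)·B·0.267.
B = 55.56/(0.267×0.462) = 450.41 kg/h.

450.4 kg/h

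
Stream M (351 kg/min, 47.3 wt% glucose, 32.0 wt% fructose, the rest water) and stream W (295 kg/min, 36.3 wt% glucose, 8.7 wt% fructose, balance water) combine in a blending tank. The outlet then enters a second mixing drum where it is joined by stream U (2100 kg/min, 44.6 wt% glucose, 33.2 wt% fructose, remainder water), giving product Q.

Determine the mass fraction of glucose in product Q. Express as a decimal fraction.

Overall, product flow = 2746 kg/min.
glucose in = 351×0.473 + 295×0.363 + 2100×0.446 = 1209.7 kg/min.
glucose fraction in Q = 0.441.

0.441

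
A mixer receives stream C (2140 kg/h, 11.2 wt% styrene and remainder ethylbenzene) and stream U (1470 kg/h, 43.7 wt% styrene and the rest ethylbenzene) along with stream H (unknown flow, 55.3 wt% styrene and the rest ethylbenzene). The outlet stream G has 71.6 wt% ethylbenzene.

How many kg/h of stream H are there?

532.2 kg/h

Let H be the unknown flow. Total out = 3610 + H.
ethylbenzene balance: 2727.9 + 0.447·H = 0.716·(3610 + H)
(0.447 − 0.716)·H = 0.716×3610 − 2727.9 = -143.17
H = -143.17 / -0.269 = 532.23 kg/h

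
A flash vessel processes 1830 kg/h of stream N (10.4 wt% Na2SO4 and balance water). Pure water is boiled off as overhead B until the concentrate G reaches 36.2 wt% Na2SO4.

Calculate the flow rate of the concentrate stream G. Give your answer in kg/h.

525.7 kg/h

Na2SO4 is conserved: 1830×0.104 = 190.32 kg/h all reports to the concentrate.
Concentrate = 190.32/(target fraction) = 525.75 kg/h.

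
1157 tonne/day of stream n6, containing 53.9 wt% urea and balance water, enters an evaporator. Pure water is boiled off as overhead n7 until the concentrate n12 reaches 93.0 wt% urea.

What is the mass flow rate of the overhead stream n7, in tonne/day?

urea is conserved: 1157×0.539 = 623.62 tonne/day all reports to the concentrate.
Concentrate = 623.62/(target fraction) = 670.56 tonne/day.
Overhead = 1157 − 670.56 = 486.44 tonne/day.

486.4 tonne/day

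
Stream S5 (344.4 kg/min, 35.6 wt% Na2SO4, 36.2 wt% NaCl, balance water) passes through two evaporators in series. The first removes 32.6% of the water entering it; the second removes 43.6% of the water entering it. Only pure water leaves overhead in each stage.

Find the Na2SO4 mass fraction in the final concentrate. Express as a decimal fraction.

water in feed = 344.4×0.282 = 97.121 kg/min.
After stage 1: water left = (1−0.326)×97.121 = 65.459; stream total = 312.74 kg/min.
After stage 2: water left = (1−0.436)×65.459 = 36.919; final concentrate = 284.2 kg/min.
Na2SO4 fraction = 122.61/284.2 = 0.431.

0.431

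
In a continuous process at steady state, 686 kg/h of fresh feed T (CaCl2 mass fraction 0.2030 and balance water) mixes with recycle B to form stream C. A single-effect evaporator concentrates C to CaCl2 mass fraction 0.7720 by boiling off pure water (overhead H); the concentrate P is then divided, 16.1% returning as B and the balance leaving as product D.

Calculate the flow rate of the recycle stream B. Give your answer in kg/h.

Overall CaCl2 balance (none leaves overhead): CaCl2 in fresh feed = CaCl2 in product, i.e. 686×0.203 = (1−0.161)·P·0.772.
P = 139.26/(0.772×0.839) = 215 kg/h.
Recycle B = 0.161×215 = 34.615 kg/h.

34.62 kg/h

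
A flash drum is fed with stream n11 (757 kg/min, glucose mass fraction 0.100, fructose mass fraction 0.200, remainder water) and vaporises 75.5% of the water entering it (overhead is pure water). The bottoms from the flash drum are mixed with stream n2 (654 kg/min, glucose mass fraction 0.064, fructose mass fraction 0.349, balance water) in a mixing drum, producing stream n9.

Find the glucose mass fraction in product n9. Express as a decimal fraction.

0.116

Vapour removed = 0.755×0.700×757 = 400.07 kg/min; concentrate = 356.93 kg/min.
glucose reaching the mixer = 75.7 (from concentrate) + 654×0.064 = 117.56 kg/min.
Product flow = 356.93 + 654 = 1010.9 kg/min; glucose fraction = 0.116.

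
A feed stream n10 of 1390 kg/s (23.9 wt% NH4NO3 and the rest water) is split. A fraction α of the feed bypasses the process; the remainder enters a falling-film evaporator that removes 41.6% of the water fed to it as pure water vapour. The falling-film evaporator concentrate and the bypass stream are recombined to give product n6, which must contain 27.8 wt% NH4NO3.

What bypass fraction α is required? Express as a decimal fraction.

0.557

All 1390×0.239 = 332.21 kg/s of NH4NO3 reaches n6, so n6 = 332.21/0.278 = 1195 kg/s and vapour = 195 kg/s.
The evaporator receives (1−α)·1390 of feed at 0.761 water and removes 0.416 of that water:
0.416×0.761×(1−α)×1390 = 195
(1−α) = 195/440.04 = 0.4431;  α = 0.5569.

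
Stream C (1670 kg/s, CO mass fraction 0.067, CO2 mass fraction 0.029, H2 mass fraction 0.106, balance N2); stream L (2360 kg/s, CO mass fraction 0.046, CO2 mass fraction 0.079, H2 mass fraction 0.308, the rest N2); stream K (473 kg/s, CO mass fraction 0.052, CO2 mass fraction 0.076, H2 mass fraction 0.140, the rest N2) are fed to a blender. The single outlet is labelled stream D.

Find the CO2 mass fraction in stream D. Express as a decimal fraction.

Total flow out = 1670 + 2360 + 473 = 4503 kg/s.
CO2 in = 1670×0.029 + 2360×0.079 + 473×0.076 = 270.82 kg/s.
CO2 mass fraction in D = 270.82/4503 = 0.060.

0.060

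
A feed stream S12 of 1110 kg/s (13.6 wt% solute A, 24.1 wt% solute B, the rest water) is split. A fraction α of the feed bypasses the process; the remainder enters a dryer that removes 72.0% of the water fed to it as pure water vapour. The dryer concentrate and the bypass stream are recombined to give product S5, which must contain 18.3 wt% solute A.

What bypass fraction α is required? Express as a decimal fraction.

0.427

All 1110×0.136 = 150.96 kg/s of solute A reaches S5, so S5 = 150.96/0.183 = 824.92 kg/s and vapour = 285.08 kg/s.
The evaporator receives (1−α)·1110 of feed at 0.623 water and removes 0.720 of that water:
0.720×0.623×(1−α)×1110 = 285.08
(1−α) = 285.08/497.9 = 0.5726;  α = 0.4274.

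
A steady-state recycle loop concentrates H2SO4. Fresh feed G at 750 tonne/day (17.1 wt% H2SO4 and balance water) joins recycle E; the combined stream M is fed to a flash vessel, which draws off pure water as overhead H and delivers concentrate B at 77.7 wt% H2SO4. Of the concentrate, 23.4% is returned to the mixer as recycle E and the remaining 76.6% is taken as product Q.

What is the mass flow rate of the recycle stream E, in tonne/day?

50.42 tonne/day

Overall H2SO4 balance (none leaves overhead): H2SO4 in fresh feed = H2SO4 in product, i.e. 750×0.171 = (1−0.234)·B·0.777.
B = 128.25/(0.777×0.766) = 215.48 tonne/day.
Recycle E = 0.234×215.48 = 50.422 tonne/day.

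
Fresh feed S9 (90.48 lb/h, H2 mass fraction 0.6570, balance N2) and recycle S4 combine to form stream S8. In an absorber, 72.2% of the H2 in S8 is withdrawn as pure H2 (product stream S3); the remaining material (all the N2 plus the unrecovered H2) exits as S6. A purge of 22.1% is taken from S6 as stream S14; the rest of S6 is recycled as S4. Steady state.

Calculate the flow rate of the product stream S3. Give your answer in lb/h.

H2 in S8: m_A = 90.48×0.657 + (1−0.221)·(1−0.722)·m_A, so m_A = 59.445/0.7834 = 75.878 lb/h.
Product S3 = 0.722×75.878 = 54.784 lb/h.

54.78 lb/h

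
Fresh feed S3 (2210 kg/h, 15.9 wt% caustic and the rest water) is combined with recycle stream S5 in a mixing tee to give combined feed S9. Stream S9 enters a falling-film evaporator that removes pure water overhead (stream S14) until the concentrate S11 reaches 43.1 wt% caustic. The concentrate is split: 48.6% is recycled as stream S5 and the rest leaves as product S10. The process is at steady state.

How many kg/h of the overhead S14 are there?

1395 kg/h

Overall caustic balance (none leaves overhead): caustic in fresh feed = caustic in product, i.e. 2210×0.159 = (1−0.486)·S11·0.431.
S11 = 351.39/(0.431×0.514) = 1586.2 kg/h.
Recycle S5 = 0.486×1586.2 = 770.88 kg/h.
Combined feed S9 = 2210 + 770.88 = 2980.9 kg/h.
Overhead S14 = S9 − S11 = 2980.9 − 1586.2 = 1394.7 kg/h.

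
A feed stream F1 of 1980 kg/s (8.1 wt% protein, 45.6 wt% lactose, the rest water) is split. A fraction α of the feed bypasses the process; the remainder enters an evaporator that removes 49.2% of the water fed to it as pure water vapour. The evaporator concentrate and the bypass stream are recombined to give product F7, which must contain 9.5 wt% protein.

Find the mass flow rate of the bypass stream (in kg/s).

All 1980×0.081 = 160.38 kg/s of protein reaches F7, so F7 = 160.38/0.095 = 1688.2 kg/s and vapour = 291.79 kg/s.
The evaporator receives (1−α)·1980 of feed at 0.463 water and removes 0.492 of that water:
0.492×0.463×(1−α)×1980 = 291.79
(1−α) = 291.79/451.04 = 0.6469;  α = 0.3531.
Bypass flow = 0.3531×1980 = 699.08 kg/s.

699.1 kg/s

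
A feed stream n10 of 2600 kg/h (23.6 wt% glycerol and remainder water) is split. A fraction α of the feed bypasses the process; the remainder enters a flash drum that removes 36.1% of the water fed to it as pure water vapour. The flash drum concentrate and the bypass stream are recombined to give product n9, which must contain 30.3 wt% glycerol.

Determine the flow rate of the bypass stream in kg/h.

515.5 kg/h

All 2600×0.236 = 613.6 kg/h of glycerol reaches n9, so n9 = 613.6/0.303 = 2025.1 kg/h and vapour = 574.92 kg/h.
The evaporator receives (1−α)·2600 of feed at 0.764 water and removes 0.361 of that water:
0.361×0.764×(1−α)×2600 = 574.92
(1−α) = 574.92/717.09 = 0.8017;  α = 0.1983.
Bypass flow = 0.1983×2600 = 515.49 kg/h.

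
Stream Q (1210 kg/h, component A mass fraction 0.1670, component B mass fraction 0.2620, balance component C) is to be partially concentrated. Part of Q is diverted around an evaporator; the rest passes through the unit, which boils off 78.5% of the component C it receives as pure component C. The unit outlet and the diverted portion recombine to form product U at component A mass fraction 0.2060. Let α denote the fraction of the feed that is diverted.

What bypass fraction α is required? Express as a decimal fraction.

0.578

All 1210×0.167 = 202.07 kg/h of component A reaches U, so U = 202.07/0.206 = 980.92 kg/h and vapour = 229.08 kg/h.
The evaporator receives (1−α)·1210 of feed at 0.571 component C and removes 0.785 of that component C:
0.785×0.571×(1−α)×1210 = 229.08
(1−α) = 229.08/542.36 = 0.4224;  α = 0.5776.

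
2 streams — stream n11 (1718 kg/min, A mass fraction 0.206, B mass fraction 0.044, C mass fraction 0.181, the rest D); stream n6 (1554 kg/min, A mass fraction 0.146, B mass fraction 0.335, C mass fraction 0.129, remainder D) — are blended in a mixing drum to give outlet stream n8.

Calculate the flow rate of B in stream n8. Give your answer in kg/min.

B out = B in = 1718×0.044 + 1554×0.335 = 596.18 kg/min.

596.2 kg/min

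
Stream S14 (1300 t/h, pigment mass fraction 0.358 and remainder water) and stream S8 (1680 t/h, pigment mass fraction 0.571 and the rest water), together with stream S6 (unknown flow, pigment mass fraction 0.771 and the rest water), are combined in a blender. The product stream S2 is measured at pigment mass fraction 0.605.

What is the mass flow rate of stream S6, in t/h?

2278 t/h

Let S6 be the unknown flow. Total out = 2980 + S6.
pigment balance: 1424.7 + 0.771·S6 = 0.605·(2980 + S6)
(0.771 − 0.605)·S6 = 0.605×2980 − 1424.7 = 378.22
S6 = 378.22 / 0.166 = 2278.4 t/h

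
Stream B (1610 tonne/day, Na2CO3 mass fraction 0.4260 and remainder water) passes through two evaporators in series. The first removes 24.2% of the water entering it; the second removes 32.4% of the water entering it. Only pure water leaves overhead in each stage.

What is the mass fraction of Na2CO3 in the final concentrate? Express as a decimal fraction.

water in feed = 1610×0.574 = 924.14 tonne/day.
After stage 1: water left = (1−0.242)×924.14 = 700.5; stream total = 1386.4 tonne/day.
After stage 2: water left = (1−0.324)×700.5 = 473.54; final concentrate = 1159.4 tonne/day.
Na2CO3 fraction = 685.86/1159.4 = 0.5916.

0.5916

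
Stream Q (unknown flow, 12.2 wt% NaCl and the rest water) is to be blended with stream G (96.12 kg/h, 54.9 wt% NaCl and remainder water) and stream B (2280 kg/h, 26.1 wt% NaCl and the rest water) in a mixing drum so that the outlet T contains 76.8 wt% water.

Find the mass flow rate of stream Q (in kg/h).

878.1 kg/h

Let Q be the unknown flow. Total out = 2376.1 + Q.
water balance: 1728.3 + 0.878·Q = 0.768·(2376.1 + Q)
(0.878 − 0.768)·Q = 0.768×2376.1 − 1728.3 = 96.59
Q = 96.59 / 0.110 = 878.09 kg/h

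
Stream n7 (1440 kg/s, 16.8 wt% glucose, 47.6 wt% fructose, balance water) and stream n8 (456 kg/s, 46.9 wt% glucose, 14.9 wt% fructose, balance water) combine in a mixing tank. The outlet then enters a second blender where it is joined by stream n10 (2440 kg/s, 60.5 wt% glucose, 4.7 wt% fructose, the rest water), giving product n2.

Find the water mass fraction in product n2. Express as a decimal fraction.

Overall, product flow = 4336 kg/s.
water in = 1440×0.356 + 456×0.382 + 2440×0.348 = 1536 kg/s.
water fraction in n2 = 0.354.

0.354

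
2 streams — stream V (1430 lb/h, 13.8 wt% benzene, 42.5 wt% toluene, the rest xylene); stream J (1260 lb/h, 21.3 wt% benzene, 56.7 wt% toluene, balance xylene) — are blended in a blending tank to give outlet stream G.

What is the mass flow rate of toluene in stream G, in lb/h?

toluene out = toluene in = 1430×0.425 + 1260×0.567 = 1322.2 lb/h.

1322 lb/h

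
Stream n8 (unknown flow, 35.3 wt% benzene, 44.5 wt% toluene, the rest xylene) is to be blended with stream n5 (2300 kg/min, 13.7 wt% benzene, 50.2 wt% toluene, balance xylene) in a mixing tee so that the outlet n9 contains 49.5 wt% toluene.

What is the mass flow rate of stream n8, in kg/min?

322 kg/min

Let n8 be the unknown flow. Total out = 2300 + n8.
toluene balance: 1154.6 + 0.445·n8 = 0.495·(2300 + n8)
(0.445 − 0.495)·n8 = 0.495×2300 − 1154.6 = -16.1
n8 = -16.1 / -0.050 = 322 kg/min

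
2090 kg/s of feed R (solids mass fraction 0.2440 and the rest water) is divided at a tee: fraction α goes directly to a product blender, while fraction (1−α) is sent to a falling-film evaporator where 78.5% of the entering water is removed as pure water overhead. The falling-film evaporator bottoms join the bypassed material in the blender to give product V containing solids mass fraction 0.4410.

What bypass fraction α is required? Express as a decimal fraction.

0.247

All 2090×0.244 = 509.96 kg/s of solids reaches V, so V = 509.96/0.441 = 1156.4 kg/s and vapour = 933.63 kg/s.
The evaporator receives (1−α)·2090 of feed at 0.756 water and removes 0.785 of that water:
0.785×0.756×(1−α)×2090 = 933.63
(1−α) = 933.63/1240.3 = 0.7527;  α = 0.2473.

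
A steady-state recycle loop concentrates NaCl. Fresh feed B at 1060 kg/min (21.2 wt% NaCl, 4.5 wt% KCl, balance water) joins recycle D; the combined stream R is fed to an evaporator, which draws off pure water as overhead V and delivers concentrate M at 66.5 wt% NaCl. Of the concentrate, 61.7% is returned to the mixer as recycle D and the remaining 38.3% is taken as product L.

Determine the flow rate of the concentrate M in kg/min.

882.3 kg/min

Overall NaCl balance (none leaves overhead): NaCl in fresh feed = NaCl in product, i.e. 1060×0.212 = (1−0.617)·M·0.665.
M = 224.72/(0.665×0.383) = 882.31 kg/min.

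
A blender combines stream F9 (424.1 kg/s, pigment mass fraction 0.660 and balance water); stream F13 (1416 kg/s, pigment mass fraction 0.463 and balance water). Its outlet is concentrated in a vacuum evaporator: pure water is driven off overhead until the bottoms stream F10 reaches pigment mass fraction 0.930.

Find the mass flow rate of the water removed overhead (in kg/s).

pigment entering = 424.1×0.660 + 1416×0.463 = 935.51 kg/s.
All pigment reports to F10, so F10 = 935.51/0.930 = 1005.9 kg/s.
Total feed = 1840.1 kg/s; overhead = 1840.1 − 1005.9 = 834.17 kg/s.

834.2 kg/s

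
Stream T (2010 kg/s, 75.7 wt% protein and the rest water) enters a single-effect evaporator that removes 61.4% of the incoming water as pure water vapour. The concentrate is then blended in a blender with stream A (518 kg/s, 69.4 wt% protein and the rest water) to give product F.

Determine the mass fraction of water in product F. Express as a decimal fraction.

0.1558

Vapour removed = 0.614×0.243×2010 = 299.9 kg/s; concentrate = 1710.1 kg/s.
water reaching the mixer = 188.53 (from concentrate) + 518×0.306 = 347.04 kg/s.
Product flow = 1710.1 + 518 = 2228.1 kg/s; water fraction = 0.1558.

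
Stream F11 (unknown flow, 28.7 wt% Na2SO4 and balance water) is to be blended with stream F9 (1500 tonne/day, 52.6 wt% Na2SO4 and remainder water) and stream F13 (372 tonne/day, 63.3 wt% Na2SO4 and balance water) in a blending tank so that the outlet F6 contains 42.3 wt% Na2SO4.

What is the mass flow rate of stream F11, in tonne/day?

1710 tonne/day

Let F11 be the unknown flow. Total out = 1872 + F11.
Na2SO4 balance: 1024.5 + 0.287·F11 = 0.423·(1872 + F11)
(0.287 − 0.423)·F11 = 0.423×1872 − 1024.5 = -232.62
F11 = -232.62 / -0.136 = 1710.4 tonne/day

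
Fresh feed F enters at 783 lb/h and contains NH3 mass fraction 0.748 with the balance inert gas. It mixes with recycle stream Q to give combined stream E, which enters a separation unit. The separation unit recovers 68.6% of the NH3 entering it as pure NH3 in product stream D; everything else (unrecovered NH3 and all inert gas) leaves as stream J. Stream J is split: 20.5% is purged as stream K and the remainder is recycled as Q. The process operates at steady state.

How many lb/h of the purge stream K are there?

inert gas enters only via F and leaves only via the purge: 783×0.252 = 0.205×(inert gas in J), and the separation unit passes all inert gas, so inert gas in E = inert gas in J = 962.52 lb/h.
NH3 in E: m_A = 783×0.748 + (1−0.205)·(1−0.686)·m_A, so m_A = 585.68/0.7504 = 780.53 lb/h.
J = (1−0.686)×780.53 + 962.52 = 1207.6 lb/h.
Purge K = 0.205×1207.6 = 247.56 lb/h.

247.6 lb/h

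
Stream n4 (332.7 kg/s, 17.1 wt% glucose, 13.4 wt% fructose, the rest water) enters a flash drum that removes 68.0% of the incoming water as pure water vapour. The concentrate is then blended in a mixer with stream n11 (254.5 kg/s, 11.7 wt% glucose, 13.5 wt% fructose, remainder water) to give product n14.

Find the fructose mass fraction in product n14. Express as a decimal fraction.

0.184

Vapour removed = 0.680×0.695×332.7 = 157.23 kg/s; concentrate = 175.47 kg/s.
fructose reaching the mixer = 44.582 (from concentrate) + 254.5×0.135 = 78.939 kg/s.
Product flow = 175.47 + 254.5 = 429.97 kg/s; fructose fraction = 0.184.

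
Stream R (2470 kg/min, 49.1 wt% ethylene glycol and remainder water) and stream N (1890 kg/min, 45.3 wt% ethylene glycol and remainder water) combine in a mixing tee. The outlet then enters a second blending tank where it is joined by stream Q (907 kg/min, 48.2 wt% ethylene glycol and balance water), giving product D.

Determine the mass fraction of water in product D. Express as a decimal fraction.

Overall, product flow = 5267 kg/min.
water in = 2470×0.509 + 1890×0.547 + 907×0.518 = 2760.9 kg/min.
water fraction in D = 0.524.

0.524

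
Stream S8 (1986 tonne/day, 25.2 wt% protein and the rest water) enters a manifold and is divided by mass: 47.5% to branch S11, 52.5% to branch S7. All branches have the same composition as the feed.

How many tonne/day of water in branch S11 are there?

705.6 tonne/day

Branch S11 total = 0.475×1986 = 943.35 tonne/day.
water in S11 = 0.748×943.35 = 705.63 tonne/day.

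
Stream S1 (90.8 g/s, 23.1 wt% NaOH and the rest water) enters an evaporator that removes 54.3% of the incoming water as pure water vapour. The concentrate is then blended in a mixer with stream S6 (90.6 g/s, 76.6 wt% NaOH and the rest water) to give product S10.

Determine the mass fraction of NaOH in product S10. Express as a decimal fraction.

Vapour removed = 0.543×0.769×90.8 = 37.915 g/s; concentrate = 52.885 g/s.
NaOH reaching the mixer = 20.975 (from concentrate) + 90.6×0.766 = 90.374 g/s.
Product flow = 52.885 + 90.6 = 143.48 g/s; NaOH fraction = 0.6299.

0.6299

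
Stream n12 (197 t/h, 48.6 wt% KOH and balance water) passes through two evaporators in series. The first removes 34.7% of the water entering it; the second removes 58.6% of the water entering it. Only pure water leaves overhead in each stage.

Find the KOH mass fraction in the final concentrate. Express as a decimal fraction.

0.778

water in feed = 197×0.514 = 101.26 t/h.
After stage 1: water left = (1−0.347)×101.26 = 66.121; stream total = 161.86 t/h.
After stage 2: water left = (1−0.586)×66.121 = 27.374; final concentrate = 123.12 t/h.
KOH fraction = 95.742/123.12 = 0.778.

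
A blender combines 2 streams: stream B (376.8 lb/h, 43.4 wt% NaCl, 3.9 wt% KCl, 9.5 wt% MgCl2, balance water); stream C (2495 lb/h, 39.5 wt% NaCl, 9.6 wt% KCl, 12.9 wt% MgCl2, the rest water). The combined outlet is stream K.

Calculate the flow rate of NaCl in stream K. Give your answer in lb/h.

1149 lb/h

NaCl out = NaCl in = 376.8×0.434 + 2495×0.395 = 1149.1 lb/h.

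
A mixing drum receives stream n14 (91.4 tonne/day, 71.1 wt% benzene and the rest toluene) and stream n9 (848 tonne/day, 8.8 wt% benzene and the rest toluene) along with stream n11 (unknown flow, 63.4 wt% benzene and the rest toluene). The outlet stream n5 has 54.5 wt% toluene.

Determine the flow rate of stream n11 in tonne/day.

Let n11 be the unknown flow. Total out = 939.4 + n11.
toluene balance: 799.79 + 0.366·n11 = 0.545·(939.4 + n11)
(0.366 − 0.545)·n11 = 0.545×939.4 − 799.79 = -287.82
n11 = -287.82 / -0.179 = 1607.9 tonne/day

1608 tonne/day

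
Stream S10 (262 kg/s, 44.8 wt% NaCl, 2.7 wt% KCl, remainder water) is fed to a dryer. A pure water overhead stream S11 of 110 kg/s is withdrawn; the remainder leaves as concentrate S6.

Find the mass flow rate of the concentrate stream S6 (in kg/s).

152 kg/s

Concentrate = 262 − 110 = 152 kg/s.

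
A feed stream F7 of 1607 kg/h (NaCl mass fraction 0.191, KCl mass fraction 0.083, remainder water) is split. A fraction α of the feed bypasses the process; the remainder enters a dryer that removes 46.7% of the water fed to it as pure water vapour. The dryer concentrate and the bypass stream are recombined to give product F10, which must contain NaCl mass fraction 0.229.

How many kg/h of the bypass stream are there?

820.5 kg/h

All 1607×0.191 = 306.94 kg/h of NaCl reaches F10, so F10 = 306.94/0.229 = 1340.3 kg/h and vapour = 266.66 kg/h.
The evaporator receives (1−α)·1607 of feed at 0.726 water and removes 0.467 of that water:
0.467×0.726×(1−α)×1607 = 266.66
(1−α) = 266.66/544.84 = 0.4894;  α = 0.5106.
Bypass flow = 0.5106×1607 = 820.48 kg/h.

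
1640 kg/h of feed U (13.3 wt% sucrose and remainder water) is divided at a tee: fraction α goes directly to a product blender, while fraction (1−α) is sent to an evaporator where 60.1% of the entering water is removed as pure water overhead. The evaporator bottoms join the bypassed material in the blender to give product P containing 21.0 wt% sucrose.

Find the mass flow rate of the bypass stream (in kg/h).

All 1640×0.133 = 218.12 kg/h of sucrose reaches P, so P = 218.12/0.210 = 1038.7 kg/h and vapour = 601.33 kg/h.
The evaporator receives (1−α)·1640 of feed at 0.867 water and removes 0.601 of that water:
0.601×0.867×(1−α)×1640 = 601.33
(1−α) = 601.33/854.55 = 0.7037;  α = 0.2963.
Bypass flow = 0.2963×1640 = 485.96 kg/h.

486 kg/h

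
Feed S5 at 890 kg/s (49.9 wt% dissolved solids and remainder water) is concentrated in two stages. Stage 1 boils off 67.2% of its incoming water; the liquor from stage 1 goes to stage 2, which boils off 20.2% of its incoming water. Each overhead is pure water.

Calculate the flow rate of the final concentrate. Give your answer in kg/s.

560.8 kg/s

water in feed = 890×0.501 = 445.89 kg/s.
After stage 1: water left = (1−0.672)×445.89 = 146.25; stream total = 590.36 kg/s.
After stage 2: water left = (1−0.202)×146.25 = 116.71; final concentrate = 560.82 kg/s.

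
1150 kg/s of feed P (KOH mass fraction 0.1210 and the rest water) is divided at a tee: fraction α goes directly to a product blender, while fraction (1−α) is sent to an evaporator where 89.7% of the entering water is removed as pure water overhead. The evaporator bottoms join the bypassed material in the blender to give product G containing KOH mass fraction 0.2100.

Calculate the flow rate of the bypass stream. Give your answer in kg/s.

531.9 kg/s

All 1150×0.121 = 139.15 kg/s of KOH reaches G, so G = 139.15/0.210 = 662.62 kg/s and vapour = 487.38 kg/s.
The evaporator receives (1−α)·1150 of feed at 0.879 water and removes 0.897 of that water:
0.897×0.879×(1−α)×1150 = 487.38
(1−α) = 487.38/906.73 = 0.5375;  α = 0.4625.
Bypass flow = 0.4625×1150 = 531.86 kg/s.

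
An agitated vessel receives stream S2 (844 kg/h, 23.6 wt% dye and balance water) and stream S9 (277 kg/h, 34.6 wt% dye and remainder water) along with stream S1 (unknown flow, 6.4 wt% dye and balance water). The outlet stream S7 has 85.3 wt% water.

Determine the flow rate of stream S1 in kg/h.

1569 kg/h

Let S1 be the unknown flow. Total out = 1121 + S1.
water balance: 825.97 + 0.936·S1 = 0.853·(1121 + S1)
(0.936 − 0.853)·S1 = 0.853×1121 − 825.97 = 130.24
S1 = 130.24 / 0.083 = 1569.1 kg/h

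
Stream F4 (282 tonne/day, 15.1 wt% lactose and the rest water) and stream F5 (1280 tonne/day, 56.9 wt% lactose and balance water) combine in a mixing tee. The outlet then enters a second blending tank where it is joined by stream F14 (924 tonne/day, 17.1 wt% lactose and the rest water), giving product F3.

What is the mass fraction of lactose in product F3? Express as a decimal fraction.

Overall, product flow = 2486 tonne/day.
lactose in = 282×0.151 + 1280×0.569 + 924×0.171 = 928.91 tonne/day.
lactose fraction in F3 = 0.374.

0.374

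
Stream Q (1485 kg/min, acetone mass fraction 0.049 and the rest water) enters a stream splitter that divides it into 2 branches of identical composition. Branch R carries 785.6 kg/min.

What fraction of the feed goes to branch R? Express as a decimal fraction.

Fraction to R = 785.6/1485 = 0.5290.

0.529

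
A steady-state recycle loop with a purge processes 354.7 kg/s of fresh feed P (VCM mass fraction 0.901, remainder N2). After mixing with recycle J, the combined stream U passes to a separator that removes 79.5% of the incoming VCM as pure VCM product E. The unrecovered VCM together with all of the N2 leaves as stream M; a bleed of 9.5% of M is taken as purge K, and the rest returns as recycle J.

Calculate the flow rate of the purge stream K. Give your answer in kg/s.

N2 enters only via P and leaves only via the purge: 354.7×0.099 = 0.095×(N2 in M), and the separator passes all N2, so N2 in U = N2 in M = 369.63 kg/s.
VCM in U: m_A = 354.7×0.901 + (1−0.095)·(1−0.795)·m_A, so m_A = 319.58/0.8145 = 392.38 kg/s.
M = (1−0.795)×392.38 + 369.63 = 450.07 kg/s.
Purge K = 0.095×450.07 = 42.757 kg/s.

42.76 kg/s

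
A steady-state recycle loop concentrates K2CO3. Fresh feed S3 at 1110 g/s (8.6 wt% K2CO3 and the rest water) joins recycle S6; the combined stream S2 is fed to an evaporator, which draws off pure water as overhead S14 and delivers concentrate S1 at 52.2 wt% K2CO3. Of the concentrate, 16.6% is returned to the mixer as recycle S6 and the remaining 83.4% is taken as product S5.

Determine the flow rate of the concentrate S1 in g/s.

Overall K2CO3 balance (none leaves overhead): K2CO3 in fresh feed = K2CO3 in product, i.e. 1110×0.086 = (1−0.166)·S1·0.522.
S1 = 95.46/(0.522×0.834) = 219.27 g/s.

219.3 g/s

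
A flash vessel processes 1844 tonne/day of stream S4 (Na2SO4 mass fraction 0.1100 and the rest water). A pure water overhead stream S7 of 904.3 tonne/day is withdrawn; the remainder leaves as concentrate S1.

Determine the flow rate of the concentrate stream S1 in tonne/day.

Concentrate = 1844 − 904.3 = 939.7 tonne/day.

939.7 tonne/day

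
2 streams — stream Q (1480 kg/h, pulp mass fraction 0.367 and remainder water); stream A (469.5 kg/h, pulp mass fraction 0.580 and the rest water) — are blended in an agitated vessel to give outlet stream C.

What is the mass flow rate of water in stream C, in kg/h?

1134 kg/h

water out = water in = 1480×0.633 + 469.5×0.420 = 1134 kg/h.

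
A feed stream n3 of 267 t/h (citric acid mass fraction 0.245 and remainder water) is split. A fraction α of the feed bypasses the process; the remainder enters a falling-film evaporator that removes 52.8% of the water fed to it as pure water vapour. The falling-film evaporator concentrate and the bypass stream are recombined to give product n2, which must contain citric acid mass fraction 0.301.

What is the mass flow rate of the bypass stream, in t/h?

All 267×0.245 = 65.415 t/h of citric acid reaches n2, so n2 = 65.415/0.301 = 217.33 t/h and vapour = 49.674 t/h.
The evaporator receives (1−α)·267 of feed at 0.755 water and removes 0.528 of that water:
0.528×0.755×(1−α)×267 = 49.674
(1−α) = 49.674/106.44 = 0.4667;  α = 0.5333.
Bypass flow = 0.5333×267 = 142.39 t/h.

142.4 t/h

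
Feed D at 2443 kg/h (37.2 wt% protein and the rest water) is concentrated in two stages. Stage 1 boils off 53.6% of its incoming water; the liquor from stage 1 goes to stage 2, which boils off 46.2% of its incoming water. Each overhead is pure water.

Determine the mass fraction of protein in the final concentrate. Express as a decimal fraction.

water in feed = 2443×0.628 = 1534.2 kg/h.
After stage 1: water left = (1−0.536)×1534.2 = 711.87; stream total = 1620.7 kg/h.
After stage 2: water left = (1−0.462)×711.87 = 382.99; final concentrate = 1291.8 kg/h.
protein fraction = 908.8/1291.8 = 0.704.

0.704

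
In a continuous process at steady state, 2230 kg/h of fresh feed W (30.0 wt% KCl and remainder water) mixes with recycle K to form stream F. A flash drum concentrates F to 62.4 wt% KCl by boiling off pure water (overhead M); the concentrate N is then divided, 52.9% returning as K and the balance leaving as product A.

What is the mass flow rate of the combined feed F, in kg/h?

3434 kg/h

Overall KCl balance (none leaves overhead): KCl in fresh feed = KCl in product, i.e. 2230×0.300 = (1−0.529)·N·0.624.
N = 669/(0.624×0.471) = 2276.3 kg/h.
Recycle K = 0.529×2276.3 = 1204.1 kg/h.
Combined feed F = 2230 + 1204.1 = 3434.1 kg/h.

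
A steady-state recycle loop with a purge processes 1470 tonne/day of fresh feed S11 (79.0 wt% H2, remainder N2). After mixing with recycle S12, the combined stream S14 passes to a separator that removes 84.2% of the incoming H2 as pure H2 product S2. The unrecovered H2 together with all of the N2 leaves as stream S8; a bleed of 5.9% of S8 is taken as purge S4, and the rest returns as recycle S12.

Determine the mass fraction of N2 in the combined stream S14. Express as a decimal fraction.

N2 enters only via S11 and leaves only via the purge: 1470×0.210 = 0.059×(N2 in S8), and the separator passes all N2, so N2 in S14 = N2 in S8 = 5232.2 tonne/day.
H2 in S14: m_A = 1470×0.790 + (1−0.059)·(1−0.842)·m_A, so m_A = 1161.3/0.8513 = 1364.1 tonne/day.
S14 = 1364.1 + 5232.2 = 6596.3 tonne/day.
N2 fraction in S14 = 5232.2/6596.3 = 0.793.

0.793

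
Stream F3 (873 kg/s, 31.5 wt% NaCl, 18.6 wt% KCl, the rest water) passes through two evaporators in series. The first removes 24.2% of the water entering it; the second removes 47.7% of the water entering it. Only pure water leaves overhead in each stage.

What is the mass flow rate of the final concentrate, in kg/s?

610.1 kg/s

water in feed = 873×0.499 = 435.63 kg/s.
After stage 1: water left = (1−0.242)×435.63 = 330.21; stream total = 767.58 kg/s.
After stage 2: water left = (1−0.477)×330.21 = 172.7; final concentrate = 610.07 kg/s.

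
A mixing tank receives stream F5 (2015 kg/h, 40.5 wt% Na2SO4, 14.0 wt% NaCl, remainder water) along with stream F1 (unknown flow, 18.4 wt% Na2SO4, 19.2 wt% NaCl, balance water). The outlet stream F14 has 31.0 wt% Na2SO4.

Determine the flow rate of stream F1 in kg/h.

Let F1 be the unknown flow. Total out = 2015 + F1.
Na2SO4 balance: 816.08 + 0.184·F1 = 0.310·(2015 + F1)
(0.184 − 0.310)·F1 = 0.310×2015 − 816.08 = -191.43
F1 = -191.43 / -0.126 = 1519.2 kg/h

1519 kg/h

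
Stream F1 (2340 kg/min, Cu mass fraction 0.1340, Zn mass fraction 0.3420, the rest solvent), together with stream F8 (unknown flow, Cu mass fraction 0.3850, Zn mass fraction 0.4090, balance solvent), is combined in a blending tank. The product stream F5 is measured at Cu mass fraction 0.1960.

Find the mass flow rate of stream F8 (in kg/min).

767.6 kg/min

Let F8 be the unknown flow. Total out = 2340 + F8.
Cu balance: 313.56 + 0.385·F8 = 0.196·(2340 + F8)
(0.385 − 0.196)·F8 = 0.196×2340 − 313.56 = 145.08
F8 = 145.08 / 0.189 = 767.62 kg/min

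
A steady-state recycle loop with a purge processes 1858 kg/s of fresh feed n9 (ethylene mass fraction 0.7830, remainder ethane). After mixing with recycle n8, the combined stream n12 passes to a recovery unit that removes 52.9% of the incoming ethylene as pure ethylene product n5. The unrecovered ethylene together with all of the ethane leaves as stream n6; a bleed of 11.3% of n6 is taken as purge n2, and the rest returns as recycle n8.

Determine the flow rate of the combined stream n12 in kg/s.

ethane enters only via n9 and leaves only via the purge: 1858×0.217 = 0.113×(ethane in n6), and the recovery unit passes all ethane, so ethane in n12 = ethane in n6 = 3568 kg/s.
ethylene in n12: m_A = 1858×0.783 + (1−0.113)·(1−0.529)·m_A, so m_A = 1454.8/0.5822 = 2498.7 kg/s.
n12 = 2498.7 + 3568 = 6066.7 kg/s.

6067 kg/s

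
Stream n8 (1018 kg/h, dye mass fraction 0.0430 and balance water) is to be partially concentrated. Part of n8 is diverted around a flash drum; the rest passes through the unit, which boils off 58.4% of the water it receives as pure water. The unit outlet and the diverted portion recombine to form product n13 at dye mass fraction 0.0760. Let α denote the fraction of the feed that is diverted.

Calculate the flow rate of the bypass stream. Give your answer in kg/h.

227.1 kg/h

All 1018×0.043 = 43.774 kg/h of dye reaches n13, so n13 = 43.774/0.076 = 575.97 kg/h and vapour = 442.03 kg/h.
The evaporator receives (1−α)·1018 of feed at 0.957 water and removes 0.584 of that water:
0.584×0.957×(1−α)×1018 = 442.03
(1−α) = 442.03/568.95 = 0.7769;  α = 0.2231.
Bypass flow = 0.2231×1018 = 227.1 kg/h.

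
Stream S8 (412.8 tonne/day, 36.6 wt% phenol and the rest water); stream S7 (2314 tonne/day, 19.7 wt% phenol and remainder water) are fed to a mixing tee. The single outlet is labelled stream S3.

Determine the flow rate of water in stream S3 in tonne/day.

2120 tonne/day

water out = water in = 412.8×0.634 + 2314×0.803 = 2119.9 tonne/day.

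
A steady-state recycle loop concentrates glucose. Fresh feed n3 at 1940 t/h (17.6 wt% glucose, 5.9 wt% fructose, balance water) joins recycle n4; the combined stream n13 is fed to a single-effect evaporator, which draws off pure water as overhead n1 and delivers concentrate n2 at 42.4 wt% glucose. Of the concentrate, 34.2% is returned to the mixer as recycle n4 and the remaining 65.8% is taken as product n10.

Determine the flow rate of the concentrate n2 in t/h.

Overall glucose balance (none leaves overhead): glucose in fresh feed = glucose in product, i.e. 1940×0.176 = (1−0.342)·n2·0.424.
n2 = 341.44/(0.424×0.658) = 1223.8 t/h.

1224 t/h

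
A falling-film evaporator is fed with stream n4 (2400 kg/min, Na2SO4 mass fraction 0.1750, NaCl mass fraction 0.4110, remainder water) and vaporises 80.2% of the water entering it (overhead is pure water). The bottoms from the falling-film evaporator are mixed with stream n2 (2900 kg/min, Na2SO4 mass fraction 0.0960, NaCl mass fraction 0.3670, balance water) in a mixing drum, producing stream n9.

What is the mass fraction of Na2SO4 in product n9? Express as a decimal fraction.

0.1551

Vapour removed = 0.802×0.414×2400 = 796.87 kg/min; concentrate = 1603.1 kg/min.
Na2SO4 reaching the mixer = 420 (from concentrate) + 2900×0.096 = 698.4 kg/min.
Product flow = 1603.1 + 2900 = 4503.1 kg/min; Na2SO4 fraction = 0.1551.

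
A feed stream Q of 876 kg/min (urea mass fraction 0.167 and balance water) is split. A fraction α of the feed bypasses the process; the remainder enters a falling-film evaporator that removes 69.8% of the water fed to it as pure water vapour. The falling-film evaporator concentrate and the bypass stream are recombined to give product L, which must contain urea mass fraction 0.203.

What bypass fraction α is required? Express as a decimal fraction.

0.695

All 876×0.167 = 146.29 kg/min of urea reaches L, so L = 146.29/0.203 = 720.65 kg/min and vapour = 155.35 kg/min.
The evaporator receives (1−α)·876 of feed at 0.833 water and removes 0.698 of that water:
0.698×0.833×(1−α)×876 = 155.35
(1−α) = 155.35/509.34 = 0.3050;  α = 0.6950.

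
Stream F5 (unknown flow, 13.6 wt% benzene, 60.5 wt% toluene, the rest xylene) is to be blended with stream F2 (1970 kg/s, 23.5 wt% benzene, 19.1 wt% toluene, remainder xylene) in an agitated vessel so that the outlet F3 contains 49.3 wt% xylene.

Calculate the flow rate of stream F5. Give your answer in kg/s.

Let F5 be the unknown flow. Total out = 1970 + F5.
xylene balance: 1130.8 + 0.259·F5 = 0.493·(1970 + F5)
(0.259 − 0.493)·F5 = 0.493×1970 − 1130.8 = -159.57
F5 = -159.57 / -0.234 = 681.92 kg/s

681.9 kg/s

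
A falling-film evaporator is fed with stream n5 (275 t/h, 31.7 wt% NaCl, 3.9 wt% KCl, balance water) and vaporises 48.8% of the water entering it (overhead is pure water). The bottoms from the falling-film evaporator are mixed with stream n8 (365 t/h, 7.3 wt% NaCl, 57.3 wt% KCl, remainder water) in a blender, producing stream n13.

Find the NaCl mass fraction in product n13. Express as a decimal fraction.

Vapour removed = 0.488×0.644×275 = 86.425 t/h; concentrate = 188.58 t/h.
NaCl reaching the mixer = 87.175 (from concentrate) + 365×0.073 = 113.82 t/h.
Product flow = 188.58 + 365 = 553.58 t/h; NaCl fraction = 0.206.

0.206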